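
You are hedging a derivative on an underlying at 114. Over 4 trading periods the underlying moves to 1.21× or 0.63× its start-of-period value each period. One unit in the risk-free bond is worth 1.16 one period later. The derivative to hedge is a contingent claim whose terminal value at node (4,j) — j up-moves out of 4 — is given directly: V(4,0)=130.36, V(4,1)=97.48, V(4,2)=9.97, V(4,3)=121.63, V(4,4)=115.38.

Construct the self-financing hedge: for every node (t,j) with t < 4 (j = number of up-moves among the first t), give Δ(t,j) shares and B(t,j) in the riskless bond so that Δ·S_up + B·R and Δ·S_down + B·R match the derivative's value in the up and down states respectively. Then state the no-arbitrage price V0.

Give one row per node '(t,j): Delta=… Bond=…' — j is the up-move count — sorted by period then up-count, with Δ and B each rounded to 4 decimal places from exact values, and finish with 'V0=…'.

(0,0): Delta=0.1700 Bond=43.0664
(1,0): Delta=1.4131 Bond=-39.3253
(1,1): Delta=0.1089 Bond=58.3799
(2,0): Delta=-2.7200 Bond=141.3890
(2,1): Delta=1.6161 Bond=-63.2594
(2,2): Delta=0.0349 Bond=80.0773
(3,0): Delta=-1.9887 Bond=143.1677
(3,1): Delta=-2.7559 Bond=165.9776
(3,2): Delta=1.8309 Bond=-95.9620
(3,3): Delta=-0.0534 Bond=110.7059
V0=62.4413

Since d<R<u, set p* = (R−d)/(u−d) = 0.9138; price each node as the discounted p*-expectation of its children.
Terminal payoffs: V(4,0)=130.3600, V(4,1)=97.4800, V(4,2)=9.9700, V(4,3)=121.6300, V(4,4)=115.3800
  t=3,j=0: stock 28.5054 → up 34.4915 (V=97.4800), down 17.9584 (V=130.3600). Price 86.4780; hedge Δ=-1.9887, bond B=143.1677.
  t=3,j=1: stock 54.7484 → up 66.2455 (V=9.9700), down 34.4915 (V=97.4800). Price 15.0982; hedge Δ=-2.7559, bond B=165.9776.
  t=3,j=2: stock 105.1517 → up 127.2335 (V=121.6300), down 66.2455 (V=9.9700). Price 96.5553; hedge Δ=1.8309, bond B=-95.9620.
  t=3,j=3: stock 201.9580 → up 244.3691 (V=115.3800), down 127.2335 (V=121.6300). Price 99.9300; hedge Δ=-0.0534, bond B=110.7059.
  t=2,j=0: stock 45.2466 → up 54.7484 (V=15.0982), down 28.5054 (V=86.4780). Price 18.3204; hedge Δ=-2.7200, bond B=141.3890.
  t=2,j=1: stock 86.9022 → up 105.1517 (V=96.5553), down 54.7484 (V=15.0982). Price 77.1837; hedge Δ=1.6161, bond B=-63.2594.
  t=2,j=2: stock 166.9074 → up 201.9580 (V=99.9300), down 105.1517 (V=96.5553). Price 85.8958; hedge Δ=0.0349, bond B=80.0773.
  t=1,j=0: stock 71.8200 → up 86.9022 (V=77.1837), down 45.2466 (V=18.3204). Price 62.1632; hedge Δ=1.4131, bond B=-39.3253.
  t=1,j=1: stock 137.9400 → up 166.9074 (V=85.8958), down 86.9022 (V=77.1837). Price 73.4006; hedge Δ=0.1089, bond B=58.3799.
  t=0,j=0: stock 114.0000 → up 137.9400 (V=73.4006), down 71.8200 (V=62.1632). Price 62.4413; hedge Δ=0.1700, bond B=43.0664.
Each (Δ,B) replicates both successor values, so the strategy is self-financing and V0 is arbitrage-free.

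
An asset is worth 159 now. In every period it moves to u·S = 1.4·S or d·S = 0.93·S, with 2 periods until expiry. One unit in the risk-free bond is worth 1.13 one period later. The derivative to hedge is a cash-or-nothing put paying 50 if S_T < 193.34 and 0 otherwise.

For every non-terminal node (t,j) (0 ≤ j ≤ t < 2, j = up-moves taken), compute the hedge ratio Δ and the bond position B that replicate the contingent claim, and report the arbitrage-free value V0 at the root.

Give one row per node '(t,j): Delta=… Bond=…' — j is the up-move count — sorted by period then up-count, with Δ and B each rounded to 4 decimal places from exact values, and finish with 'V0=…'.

No-arbitrage ⇒ martingale measure with p* = (R−d)/(u−d) = 0.4255.
Terminal values V(2,·): V(2,0)=50.0000, V(2,1)=0.0000, V(2,2)=0.0000
(1,0): S=147.8700. Δ = (V_up−V_dn)/(S_up−S_dn) = (0.0000−50.0000)/(207.0180−137.5191) = -0.7194. V = [p*·0.0000 + (1−p*)·50.0000]/1.13 = 25.4189. B = V − Δ·S = 131.8019.
(1,1): S=222.6000. Δ = (V_up−V_dn)/(S_up−S_dn) = (0.0000−0.0000)/(311.6400−207.0180) = 0.0000. V = [p*·0.0000 + (1−p*)·0.0000]/1.13 = 0.0000. B = V − Δ·S = 0.0000.
(0,0): S=159.0000. Δ = (V_up−V_dn)/(S_up−S_dn) = (0.0000−25.4189)/(222.6000−147.8700) = -0.3401. V = [p*·0.0000 + (1−p*)·25.4189]/1.13 = 12.9225. B = V − Δ·S = 67.0053.
Each (Δ,B) replicates both successor values, so the strategy is self-financing and V0 is arbitrage-free.

(0,0): Delta=-0.3401 Bond=67.0053
(1,0): Delta=-0.7194 Bond=131.8019
(1,1): Delta=0.0000 Bond=0.0000
V0=12.9225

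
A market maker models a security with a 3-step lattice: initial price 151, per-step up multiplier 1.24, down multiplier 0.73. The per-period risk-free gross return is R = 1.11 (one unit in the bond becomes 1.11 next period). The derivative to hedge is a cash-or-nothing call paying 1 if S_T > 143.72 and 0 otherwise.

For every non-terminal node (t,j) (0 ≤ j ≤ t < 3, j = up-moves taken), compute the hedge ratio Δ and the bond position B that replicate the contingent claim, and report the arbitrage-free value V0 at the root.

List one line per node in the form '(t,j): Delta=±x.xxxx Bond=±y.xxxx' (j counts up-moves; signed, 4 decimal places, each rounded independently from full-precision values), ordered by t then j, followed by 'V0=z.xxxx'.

(0,0): Delta=0.0040 Bond=0.0084
(1,0): Delta=0.0119 Bond=-0.8656
(1,1): Delta=0.0024 Bond=0.3086
(2,0): Delta=0.0000 Bond=0.0000
(2,1): Delta=0.0143 Bond=-1.2895
(2,2): Delta=0.0000 Bond=0.9009
V0=0.6129

No-arbitrage ⇒ martingale measure with p* = (R−d)/(u−d) = 0.7451.
Terminal payoffs: V(3,0)=0.0000, V(3,1)=0.0000, V(3,2)=1.0000, V(3,3)=1.0000
Node (2,0) S=80.4679: V=(p*·0.0000+(1−p*)·0.0000)/1.11=0.0000; Δ=(0.0000−0.0000)/(99.7802−58.7416)=0.0000; B=V−Δ·S=0.0000
Node (2,1) S=136.6852: V=(p*·1.0000+(1−p*)·0.0000)/1.11=0.6713; Δ=(1.0000−0.0000)/(169.4896−99.7802)=0.0143; B=V−Δ·S=-1.2895
Node (2,2) S=232.1776: V=(p*·1.0000+(1−p*)·1.0000)/1.11=0.9009; Δ=(1.0000−1.0000)/(287.9002−169.4896)=0.0000; B=V−Δ·S=0.9009
Node (1,0) S=110.2300: V=(p*·0.6713+(1−p*)·0.0000)/1.11=0.4506; Δ=(0.6713−0.0000)/(136.6852−80.4679)=0.0119; B=V−Δ·S=-0.8656
Node (1,1) S=187.2400: V=(p*·0.9009+(1−p*)·0.6713)/1.11=0.7589; Δ=(0.9009−0.6713)/(232.1776−136.6852)=0.0024; B=V−Δ·S=0.3086
Node (0,0) S=151.0000: V=(p*·0.7589+(1−p*)·0.4506)/1.11=0.6129; Δ=(0.7589−0.4506)/(187.2400−110.2300)=0.0040; B=V−Δ·S=0.0084
Self-financing check: at every node Δ·S+B equals the discounted successor values.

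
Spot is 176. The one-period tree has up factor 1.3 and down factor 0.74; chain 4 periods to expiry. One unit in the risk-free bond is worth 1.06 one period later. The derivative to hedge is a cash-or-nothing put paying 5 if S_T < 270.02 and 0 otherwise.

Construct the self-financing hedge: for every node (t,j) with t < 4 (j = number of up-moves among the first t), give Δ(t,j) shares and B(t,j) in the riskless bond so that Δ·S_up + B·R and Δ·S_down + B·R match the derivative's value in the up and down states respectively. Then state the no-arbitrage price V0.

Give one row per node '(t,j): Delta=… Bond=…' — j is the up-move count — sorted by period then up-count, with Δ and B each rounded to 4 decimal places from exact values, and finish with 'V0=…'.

(0,0): Delta=-0.0179 Bond=5.4186
(1,0): Delta=-0.0199 Bond=6.0095
(1,1): Delta=-0.0170 Bond=5.5444
(2,0): Delta=0.0000 Bond=4.4500
(2,1): Delta=-0.0284 Bond=7.8102
(2,2): Delta=-0.0121 Bond=4.4273
(3,0): Delta=0.0000 Bond=4.7170
(3,1): Delta=0.0000 Bond=4.7170
(3,2): Delta=-0.0406 Bond=10.9501
(3,3): Delta=0.0000 Bond=0.0000
V0=2.2714

No-arbitrage ⇒ martingale measure with p* = (R−d)/(u−d) = 0.5714.
Terminal payoffs: V(4,0)=5.0000, V(4,1)=5.0000, V(4,2)=5.0000, V(4,3)=0.0000, V(4,4)=0.0000
(3,0): S=71.3194. Δ = (V_up−V_dn)/(S_up−S_dn) = (5.0000−5.0000)/(92.7153−52.7764) = 0.0000. V = [p*·5.0000 + (1−p*)·5.0000]/1.06 = 4.7170. B = V − Δ·S = 4.7170.
(3,1): S=125.2909. Δ = (V_up−V_dn)/(S_up−S_dn) = (5.0000−5.0000)/(162.8781−92.7153) = 0.0000. V = [p*·5.0000 + (1−p*)·5.0000]/1.06 = 4.7170. B = V − Δ·S = 4.7170.
(3,2): S=220.1056. Δ = (V_up−V_dn)/(S_up−S_dn) = (0.0000−5.0000)/(286.1373−162.8781) = -0.0406. V = [p*·0.0000 + (1−p*)·5.0000]/1.06 = 2.0216. B = V − Δ·S = 10.9501.
(3,3): S=386.6720. Δ = (V_up−V_dn)/(S_up−S_dn) = (0.0000−0.0000)/(502.6736−286.1373) = 0.0000. V = [p*·0.0000 + (1−p*)·0.0000]/1.06 = 0.0000. B = V − Δ·S = 0.0000.
(2,0): S=96.3776. Δ = (V_up−V_dn)/(S_up−S_dn) = (4.7170−4.7170)/(125.2909−71.3194) = 0.0000. V = [p*·4.7170 + (1−p*)·4.7170]/1.06 = 4.4500. B = V − Δ·S = 4.4500.
(2,1): S=169.3120. Δ = (V_up−V_dn)/(S_up−S_dn) = (2.0216−4.7170)/(220.1056−125.2909) = -0.0284. V = [p*·2.0216 + (1−p*)·4.7170]/1.06 = 2.9969. B = V − Δ·S = 7.8102.
(2,2): S=297.4400. Δ = (V_up−V_dn)/(S_up−S_dn) = (0.0000−2.0216)/(386.6720−220.1056) = -0.0121. V = [p*·0.0000 + (1−p*)·2.0216]/1.06 = 0.8173. B = V − Δ·S = 4.4273.
(1,0): S=130.2400. Δ = (V_up−V_dn)/(S_up−S_dn) = (2.9969−4.4500)/(169.3120−96.3776) = -0.0199. V = [p*·2.9969 + (1−p*)·4.4500]/1.06 = 3.4148. B = V − Δ·S = 6.0095.
(1,1): S=228.8000. Δ = (V_up−V_dn)/(S_up−S_dn) = (0.8173−2.9969)/(297.4400−169.3120) = -0.0170. V = [p*·0.8173 + (1−p*)·2.9969]/1.06 = 1.6523. B = V − Δ·S = 5.5444.
(0,0): S=176.0000. Δ = (V_up−V_dn)/(S_up−S_dn) = (1.6523−3.4148)/(228.8000−130.2400) = -0.0179. V = [p*·1.6523 + (1−p*)·3.4148]/1.06 = 2.2714. B = V − Δ·S = 5.4186.
Root portfolio cost Δ·176+B reproduces V0=2.2714.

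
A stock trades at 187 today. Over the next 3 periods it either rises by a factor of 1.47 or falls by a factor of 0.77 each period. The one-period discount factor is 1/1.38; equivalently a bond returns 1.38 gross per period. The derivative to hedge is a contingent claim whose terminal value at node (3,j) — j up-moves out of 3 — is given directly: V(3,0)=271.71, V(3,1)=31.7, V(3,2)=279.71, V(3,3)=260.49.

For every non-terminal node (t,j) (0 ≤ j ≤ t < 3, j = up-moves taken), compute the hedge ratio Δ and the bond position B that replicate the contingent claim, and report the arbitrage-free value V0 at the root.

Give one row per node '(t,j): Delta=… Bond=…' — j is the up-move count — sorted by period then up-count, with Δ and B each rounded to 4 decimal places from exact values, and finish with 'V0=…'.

(0,0): Delta=0.1485 Bond=69.7434
(1,0): Delta=1.3319 Bond=-74.1612
(1,1): Delta=0.0570 Bond=121.3879
(2,0): Delta=-3.0925 Bond=388.2036
(2,1): Delta=1.6739 Bond=-174.7181
(2,2): Delta=-0.0679 Bond=218.0087
V0=97.5073

Risk-neutral probability p* = (R−d)/(u−d) = (1.38−0.77)/(1.47−0.77) = 0.8714.
Terminal payoffs: V(3,0)=271.7100, V(3,1)=31.7000, V(3,2)=279.7100, V(3,3)=260.4900
  t=2,j=0: stock 110.8723 → up 162.9823 (V=31.7000), down 85.3717 (V=271.7100). Price 45.3322; hedge Δ=-3.0925, bond B=388.2036.
  t=2,j=1: stock 211.6653 → up 311.1480 (V=279.7100), down 162.9823 (V=31.7000). Price 179.5819; hedge Δ=1.6739, bond B=-174.7181.
  t=2,j=2: stock 404.0883 → up 594.0098 (V=260.4900), down 311.1480 (V=279.7100). Price 190.5516; hedge Δ=-0.0679, bond B=218.0087.
  t=1,j=0: stock 143.9900 → up 211.6653 (V=179.5819), down 110.8723 (V=45.3322). Price 117.6241; hedge Δ=1.3319, bond B=-74.1612.
  t=1,j=1: stock 274.8900 → up 404.0883 (V=190.5516), down 211.6653 (V=179.5819). Price 137.0588; hedge Δ=0.0570, bond B=121.3879.
  t=0,j=0: stock 187.0000 → up 274.8900 (V=137.0588), down 143.9900 (V=117.6241). Price 97.5073; hedge Δ=0.1485, bond B=69.7434.
The time-0 hedge costs 97.5073, which is the no-arbitrage price.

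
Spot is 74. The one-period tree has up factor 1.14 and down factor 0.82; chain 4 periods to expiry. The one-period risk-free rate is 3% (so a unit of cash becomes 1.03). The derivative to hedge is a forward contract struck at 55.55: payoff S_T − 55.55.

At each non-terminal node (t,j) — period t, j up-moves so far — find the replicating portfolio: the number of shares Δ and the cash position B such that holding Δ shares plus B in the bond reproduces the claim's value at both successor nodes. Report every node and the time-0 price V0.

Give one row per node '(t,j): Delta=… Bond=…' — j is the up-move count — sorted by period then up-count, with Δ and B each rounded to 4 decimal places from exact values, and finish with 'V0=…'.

(0,0): Delta=1.0000 Bond=-49.3555
(1,0): Delta=1.0000 Bond=-50.8361
(1,1): Delta=1.0000 Bond=-50.8361
(2,0): Delta=1.0000 Bond=-52.3612
(2,1): Delta=1.0000 Bond=-52.3612
(2,2): Delta=1.0000 Bond=-52.3612
(3,0): Delta=1.0000 Bond=-53.9320
(3,1): Delta=1.0000 Bond=-53.9320
(3,2): Delta=1.0000 Bond=-53.9320
(3,3): Delta=1.0000 Bond=-53.9320
V0=24.6445

Since d<R<u, set p* = (R−d)/(u−d) = 0.6563; price each node as the discounted p*-expectation of its children.
Payoff layer (t=4): V(4,0)=-22.0930, V(4,1)=-9.0366, V(4,2)=9.1150, V(4,3)=34.3501, V(4,4)=69.4331
Node (3,0) S=40.8012: V=(p*·-9.0366+(1−p*)·-22.0930)/1.03=-13.1308; Δ=(-9.0366−-22.0930)/(46.5134−33.4570)=1.0000; B=V−Δ·S=-53.9320
Node (3,1) S=56.7237: V=(p*·9.1150+(1−p*)·-9.0366)/1.03=2.7916; Δ=(9.1150−-9.0366)/(64.6650−46.5134)=1.0000; B=V−Δ·S=-53.9320
Node (3,2) S=78.8597: V=(p*·34.3501+(1−p*)·9.1150)/1.03=24.9277; Δ=(34.3501−9.1150)/(89.9001−64.6650)=1.0000; B=V−Δ·S=-53.9320
Node (3,3) S=109.6343: V=(p*·69.4331+(1−p*)·34.3501)/1.03=55.7022; Δ=(69.4331−34.3501)/(124.9831−89.9001)=1.0000; B=V−Δ·S=-53.9320
Node (2,0) S=49.7576: V=(p*·2.7916+(1−p*)·-13.1308)/1.03=-2.6036; Δ=(2.7916−-13.1308)/(56.7237−40.8012)=1.0000; B=V−Δ·S=-52.3612
Node (2,1) S=69.1752: V=(p*·24.9277+(1−p*)·2.7916)/1.03=16.8140; Δ=(24.9277−2.7916)/(78.8597−56.7237)=1.0000; B=V−Δ·S=-52.3612
Node (2,2) S=96.1704: V=(p*·55.7022+(1−p*)·24.9277)/1.03=43.8092; Δ=(55.7022−24.9277)/(109.6343−78.8597)=1.0000; B=V−Δ·S=-52.3612
Node (1,0) S=60.6800: V=(p*·16.8140+(1−p*)·-2.6036)/1.03=9.8439; Δ=(16.8140−-2.6036)/(69.1752−49.7576)=1.0000; B=V−Δ·S=-50.8361
Node (1,1) S=84.3600: V=(p*·43.8092+(1−p*)·16.8140)/1.03=33.5239; Δ=(43.8092−16.8140)/(96.1704−69.1752)=1.0000; B=V−Δ·S=-50.8361
Node (0,0) S=74.0000: V=(p*·33.5239+(1−p*)·9.8439)/1.03=24.6445; Δ=(33.5239−9.8439)/(84.3600−60.6800)=1.0000; B=V−Δ·S=-49.3555
Check: Δ(0,0)·S0 + B(0,0) = 24.6445 = V0.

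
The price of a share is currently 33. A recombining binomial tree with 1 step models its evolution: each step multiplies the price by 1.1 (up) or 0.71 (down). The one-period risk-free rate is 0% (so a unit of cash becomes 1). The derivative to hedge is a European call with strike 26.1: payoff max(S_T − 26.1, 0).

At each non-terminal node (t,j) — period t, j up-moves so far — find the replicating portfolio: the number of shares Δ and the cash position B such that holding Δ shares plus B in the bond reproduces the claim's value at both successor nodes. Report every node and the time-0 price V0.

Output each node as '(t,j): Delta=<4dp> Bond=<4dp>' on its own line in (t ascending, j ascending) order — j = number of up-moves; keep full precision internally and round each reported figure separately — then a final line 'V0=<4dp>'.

No-arbitrage ⇒ martingale measure with p* = (R−d)/(u−d) = 0.7436.
Payoff layer (t=1): V(1,0)=0.0000, V(1,1)=10.2000
Node (0,0) S=33.0000: V=(p*·10.2000+(1−p*)·0.0000)/1=7.5846; Δ=(10.2000−0.0000)/(36.3000−23.4300)=0.7925; B=V−Δ·S=-18.5692
Each (Δ,B) replicates both successor values, so the strategy is self-financing and V0 is arbitrage-free.

(0,0): Delta=0.7925 Bond=-18.5692
V0=7.5846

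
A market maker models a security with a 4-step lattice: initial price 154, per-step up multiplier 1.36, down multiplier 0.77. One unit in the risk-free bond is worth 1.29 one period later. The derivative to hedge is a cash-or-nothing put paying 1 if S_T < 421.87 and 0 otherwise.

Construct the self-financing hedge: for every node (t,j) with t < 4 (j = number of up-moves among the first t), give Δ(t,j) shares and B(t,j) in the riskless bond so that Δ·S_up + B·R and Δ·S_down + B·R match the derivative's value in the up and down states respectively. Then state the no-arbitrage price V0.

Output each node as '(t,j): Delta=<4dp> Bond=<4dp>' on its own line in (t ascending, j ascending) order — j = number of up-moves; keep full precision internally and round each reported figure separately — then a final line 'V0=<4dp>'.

Risk-neutral probability p* = (R−d)/(u−d) = (1.29−0.77)/(1.36−0.77) = 0.8814.
Terminal payoffs: V(4,0)=1.0000, V(4,1)=1.0000, V(4,2)=1.0000, V(4,3)=1.0000, V(4,4)=0.0000
Node (3,0) S=70.3061: V=(p*·1.0000+(1−p*)·1.0000)/1.29=0.7752; Δ=(1.0000−1.0000)/(95.6163−54.1357)=0.0000; B=V−Δ·S=0.7752
Node (3,1) S=124.1770: V=(p*·1.0000+(1−p*)·1.0000)/1.29=0.7752; Δ=(1.0000−1.0000)/(168.8807−95.6163)=0.0000; B=V−Δ·S=0.7752
Node (3,2) S=219.3256: V=(p*·1.0000+(1−p*)·1.0000)/1.29=0.7752; Δ=(1.0000−1.0000)/(298.2828−168.8807)=0.0000; B=V−Δ·S=0.7752
Node (3,3) S=387.3802: V=(p*·0.0000+(1−p*)·1.0000)/1.29=0.0920; Δ=(0.0000−1.0000)/(526.8371−298.2828)=-0.0044; B=V−Δ·S=1.7869
Node (2,0) S=91.3066: V=(p*·0.7752+(1−p*)·0.7752)/1.29=0.6009; Δ=(0.7752−0.7752)/(124.1770−70.3061)=0.0000; B=V−Δ·S=0.6009
Node (2,1) S=161.2688: V=(p*·0.7752+(1−p*)·0.7752)/1.29=0.6009; Δ=(0.7752−0.7752)/(219.3256−124.1770)=0.0000; B=V−Δ·S=0.6009
Node (2,2) S=284.8384: V=(p*·0.0920+(1−p*)·0.7752)/1.29=0.1341; Δ=(0.0920−0.7752)/(387.3802−219.3256)=-0.0041; B=V−Δ·S=1.2921
Node (1,0) S=118.5800: V=(p*·0.6009+(1−p*)·0.6009)/1.29=0.4658; Δ=(0.6009−0.6009)/(161.2688−91.3066)=0.0000; B=V−Δ·S=0.4658
Node (1,1) S=209.4400: V=(p*·0.1341+(1−p*)·0.6009)/1.29=0.1469; Δ=(0.1341−0.6009)/(284.8384−161.2688)=-0.0038; B=V−Δ·S=0.9381
Node (0,0) S=154.0000: V=(p*·0.1469+(1−p*)·0.4658)/1.29=0.1432; Δ=(0.1469−0.4658)/(209.4400−118.5800)=-0.0035; B=V−Δ·S=0.6838
The time-0 hedge costs 0.1432, which is the no-arbitrage price.

(0,0): Delta=-0.0035 Bond=0.6838
(1,0): Delta=0.0000 Bond=0.4658
(1,1): Delta=-0.0038 Bond=0.9381
(2,0): Delta=0.0000 Bond=0.6009
(2,1): Delta=0.0000 Bond=0.6009
(2,2): Delta=-0.0041 Bond=1.2921
(3,0): Delta=0.0000 Bond=0.7752
(3,1): Delta=0.0000 Bond=0.7752
(3,2): Delta=0.0000 Bond=0.7752
(3,3): Delta=-0.0044 Bond=1.7869
V0=0.1432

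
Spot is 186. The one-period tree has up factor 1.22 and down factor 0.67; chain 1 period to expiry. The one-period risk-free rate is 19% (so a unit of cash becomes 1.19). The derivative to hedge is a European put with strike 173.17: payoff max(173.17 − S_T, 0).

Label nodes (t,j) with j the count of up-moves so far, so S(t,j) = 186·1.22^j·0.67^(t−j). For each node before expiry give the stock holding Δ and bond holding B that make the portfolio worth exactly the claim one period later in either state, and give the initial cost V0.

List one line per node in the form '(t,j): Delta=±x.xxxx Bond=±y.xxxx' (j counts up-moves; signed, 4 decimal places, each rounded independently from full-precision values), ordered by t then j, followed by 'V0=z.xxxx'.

Since d<R<u, set p* = (R−d)/(u−d) = 0.9455; price each node as the discounted p*-expectation of its children.
At expiry t=1: V(1,0)=48.5500, V(1,1)=0.0000
  t=0,j=0: stock 186.0000 → up 226.9200 (V=0.0000), down 124.6200 (V=48.5500). Price 2.2254; hedge Δ=-0.4746, bond B=90.4981.
Self-financing check: at every node Δ·S+B equals the discounted successor values.

(0,0): Delta=-0.4746 Bond=90.4981
V0=2.2254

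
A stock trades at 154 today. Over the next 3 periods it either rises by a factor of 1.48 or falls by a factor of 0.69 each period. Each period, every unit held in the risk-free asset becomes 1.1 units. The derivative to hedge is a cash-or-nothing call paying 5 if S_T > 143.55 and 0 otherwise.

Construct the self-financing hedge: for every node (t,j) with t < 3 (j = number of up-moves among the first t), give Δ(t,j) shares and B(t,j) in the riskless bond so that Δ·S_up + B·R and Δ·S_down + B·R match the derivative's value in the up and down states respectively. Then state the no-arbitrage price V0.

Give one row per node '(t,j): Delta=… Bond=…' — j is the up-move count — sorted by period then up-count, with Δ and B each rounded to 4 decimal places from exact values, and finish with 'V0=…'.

(0,0): Delta=0.0170 Bond=-0.6263
(1,0): Delta=0.0281 Bond=-1.8731
(1,1): Delta=0.0121 Bond=0.4085
(2,0): Delta=0.0000 Bond=0.0000
(2,1): Delta=0.0402 Bond=-3.9701
(2,2): Delta=0.0000 Bond=4.5455
V0=1.9852

Since d<R<u, set p* = (R−d)/(u−d) = 0.5190; price each node as the discounted p*-expectation of its children.
Payoff layer (t=3): V(3,0)=0.0000, V(3,1)=0.0000, V(3,2)=5.0000, V(3,3)=5.0000
(2,0): S=73.3194. Δ = (V_up−V_dn)/(S_up−S_dn) = (0.0000−0.0000)/(108.5127−50.5904) = 0.0000. V = [p*·0.0000 + (1−p*)·0.0000]/1.1 = 0.0000. B = V − Δ·S = 0.0000.
(2,1): S=157.2648. Δ = (V_up−V_dn)/(S_up−S_dn) = (5.0000−0.0000)/(232.7519−108.5127) = 0.0402. V = [p*·5.0000 + (1−p*)·0.0000]/1.1 = 2.3590. B = V − Δ·S = -3.9701.
(2,2): S=337.3216. Δ = (V_up−V_dn)/(S_up−S_dn) = (5.0000−5.0000)/(499.2360−232.7519) = 0.0000. V = [p*·5.0000 + (1−p*)·5.0000]/1.1 = 4.5455. B = V − Δ·S = 4.5455.
(1,0): S=106.2600. Δ = (V_up−V_dn)/(S_up−S_dn) = (2.3590−0.0000)/(157.2648−73.3194) = 0.0281. V = [p*·2.3590 + (1−p*)·0.0000]/1.1 = 1.1130. B = V − Δ·S = -1.8731.
(1,1): S=227.9200. Δ = (V_up−V_dn)/(S_up−S_dn) = (4.5455−2.3590)/(337.3216−157.2648) = 0.0121. V = [p*·4.5455 + (1−p*)·2.3590]/1.1 = 3.1761. B = V − Δ·S = 0.4085.
(0,0): S=154.0000. Δ = (V_up−V_dn)/(S_up−S_dn) = (3.1761−1.1130)/(227.9200−106.2600) = 0.0170. V = [p*·3.1761 + (1−p*)·1.1130]/1.1 = 1.9852. B = V − Δ·S = -0.6263.
Each (Δ,B) replicates both successor values, so the strategy is self-financing and V0 is arbitrage-free.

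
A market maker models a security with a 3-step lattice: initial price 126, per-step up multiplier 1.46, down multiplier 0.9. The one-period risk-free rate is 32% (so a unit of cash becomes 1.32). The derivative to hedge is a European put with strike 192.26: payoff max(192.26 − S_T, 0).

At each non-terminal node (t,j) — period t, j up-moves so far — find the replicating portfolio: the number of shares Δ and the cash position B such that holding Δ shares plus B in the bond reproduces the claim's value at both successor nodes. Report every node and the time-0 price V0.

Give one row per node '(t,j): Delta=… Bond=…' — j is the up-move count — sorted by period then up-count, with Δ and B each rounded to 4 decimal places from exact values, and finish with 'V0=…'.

(0,0): Delta=-0.1610 Bond=23.6104
(1,0): Delta=-0.5574 Bond=76.1242
(1,1): Delta=-0.0795 Bond=16.1796
(2,0): Delta=-1.0000 Bond=145.6515
(2,1): Delta=-0.4665 Bond=85.4282
(2,2): Delta=0.0000 Bond=0.0000
V0=3.3267

Since d<R<u, set p* = (R−d)/(u−d) = 0.7500; price each node as the discounted p*-expectation of its children.
Payoff layer (t=3): V(3,0)=100.4060, V(3,1)=43.2524, V(3,2)=0.0000, V(3,3)=0.0000
Node (2,0) S=102.0600: V=(p*·43.2524+(1−p*)·100.4060)/1.32=43.5915; Δ=(43.2524−100.4060)/(149.0076−91.8540)=-1.0000; B=V−Δ·S=145.6515
Node (2,1) S=165.5640: V=(p*·0.0000+(1−p*)·43.2524)/1.32=8.1917; Δ=(0.0000−43.2524)/(241.7234−149.0076)=-0.4665; B=V−Δ·S=85.4282
Node (2,2) S=268.5816: V=(p*·0.0000+(1−p*)·0.0000)/1.32=0.0000; Δ=(0.0000−0.0000)/(392.1291−241.7234)=0.0000; B=V−Δ·S=0.0000
Node (1,0) S=113.4000: V=(p*·8.1917+(1−p*)·43.5915)/1.32=12.9104; Δ=(8.1917−43.5915)/(165.5640−102.0600)=-0.5574; B=V−Δ·S=76.1242
Node (1,1) S=183.9600: V=(p*·0.0000+(1−p*)·8.1917)/1.32=1.5515; Δ=(0.0000−8.1917)/(268.5816−165.5640)=-0.0795; B=V−Δ·S=16.1796
Node (0,0) S=126.0000: V=(p*·1.5515+(1−p*)·12.9104)/1.32=3.3267; Δ=(1.5515−12.9104)/(183.9600−113.4000)=-0.1610; B=V−Δ·S=23.6104
The time-0 hedge costs 3.3267, which is the no-arbitrage price.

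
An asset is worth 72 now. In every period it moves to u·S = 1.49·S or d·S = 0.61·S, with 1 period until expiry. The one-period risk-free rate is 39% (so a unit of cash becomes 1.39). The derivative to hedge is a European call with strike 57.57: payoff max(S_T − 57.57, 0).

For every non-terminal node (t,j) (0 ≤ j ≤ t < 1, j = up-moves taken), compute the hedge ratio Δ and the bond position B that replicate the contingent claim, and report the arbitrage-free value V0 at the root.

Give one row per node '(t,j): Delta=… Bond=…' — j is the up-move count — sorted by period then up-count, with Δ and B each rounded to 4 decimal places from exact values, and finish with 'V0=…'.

(0,0): Delta=0.7846 Bond=-24.7900
V0=31.6987

Under the risk-neutral measure, an up-move has probability p* = (R−d)/(u−d) = 0.8864 and values discount at R = 1.39.
Terminal payoffs: V(1,0)=0.0000, V(1,1)=49.7100
  t=0,j=0: stock 72.0000 → up 107.2800 (V=49.7100), down 43.9200 (V=0.0000). Price 31.6987; hedge Δ=0.7846, bond B=-24.7900.
Self-financing check: at every node Δ·S+B equals the discounted successor values.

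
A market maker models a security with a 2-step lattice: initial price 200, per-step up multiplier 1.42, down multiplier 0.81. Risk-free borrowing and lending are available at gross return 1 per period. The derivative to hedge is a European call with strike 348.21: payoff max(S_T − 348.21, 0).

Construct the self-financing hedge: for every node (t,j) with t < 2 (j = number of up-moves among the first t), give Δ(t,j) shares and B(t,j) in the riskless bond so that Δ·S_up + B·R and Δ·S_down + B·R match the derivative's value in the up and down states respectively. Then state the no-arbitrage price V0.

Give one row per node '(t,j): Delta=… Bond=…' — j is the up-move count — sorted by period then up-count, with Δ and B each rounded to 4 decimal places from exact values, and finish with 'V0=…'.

Risk-neutral probability p* = (R−d)/(u−d) = (1−0.81)/(1.42−0.81) = 0.3115.
Terminal values V(2,·): V(2,0)=0.0000, V(2,1)=0.0000, V(2,2)=55.0700
  t=1,j=0: stock 162.0000 → up 230.0400 (V=0.0000), down 131.2200 (V=0.0000). Price 0.0000; hedge Δ=0.0000, bond B=0.0000.
  t=1,j=1: stock 284.0000 → up 403.2800 (V=55.0700), down 230.0400 (V=0.0000). Price 17.1530; hedge Δ=0.3179, bond B=-73.1257.
  t=0,j=0: stock 200.0000 → up 284.0000 (V=17.1530), down 162.0000 (V=0.0000). Price 5.3427; hedge Δ=0.1406, bond B=-22.7769.
Root portfolio cost Δ·200+B reproduces V0=5.3427.

(0,0): Delta=0.1406 Bond=-22.7769
(1,0): Delta=0.0000 Bond=0.0000
(1,1): Delta=0.3179 Bond=-73.1257
V0=5.3427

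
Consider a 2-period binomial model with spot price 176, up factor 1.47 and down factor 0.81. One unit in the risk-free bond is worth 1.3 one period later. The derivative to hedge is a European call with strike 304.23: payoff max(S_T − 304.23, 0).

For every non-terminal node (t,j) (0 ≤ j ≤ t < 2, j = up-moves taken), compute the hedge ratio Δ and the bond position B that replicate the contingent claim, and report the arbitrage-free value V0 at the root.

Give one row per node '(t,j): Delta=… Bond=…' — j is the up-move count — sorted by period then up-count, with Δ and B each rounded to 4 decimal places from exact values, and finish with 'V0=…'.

No-arbitrage ⇒ martingale measure with p* = (R−d)/(u−d) = 0.7424.
Terminal values V(2,·): V(2,0)=0.0000, V(2,1)=0.0000, V(2,2)=76.0884
Node (1,0) S=142.5600: V=(p*·0.0000+(1−p*)·0.0000)/1.3=0.0000; Δ=(0.0000−0.0000)/(209.5632−115.4736)=0.0000; B=V−Δ·S=0.0000
Node (1,1) S=258.7200: V=(p*·76.0884+(1−p*)·0.0000)/1.3=43.4537; Δ=(76.0884−0.0000)/(380.3184−209.5632)=0.4456; B=V−Δ·S=-71.8317
Node (0,0) S=176.0000: V=(p*·43.4537+(1−p*)·0.0000)/1.3=24.8162; Δ=(43.4537−0.0000)/(258.7200−142.5600)=0.3741; B=V−Δ·S=-41.0228
The time-0 hedge costs 24.8162, which is the no-arbitrage price.

(0,0): Delta=0.3741 Bond=-41.0228
(1,0): Delta=0.0000 Bond=0.0000
(1,1): Delta=0.4456 Bond=-71.8317
V0=24.8162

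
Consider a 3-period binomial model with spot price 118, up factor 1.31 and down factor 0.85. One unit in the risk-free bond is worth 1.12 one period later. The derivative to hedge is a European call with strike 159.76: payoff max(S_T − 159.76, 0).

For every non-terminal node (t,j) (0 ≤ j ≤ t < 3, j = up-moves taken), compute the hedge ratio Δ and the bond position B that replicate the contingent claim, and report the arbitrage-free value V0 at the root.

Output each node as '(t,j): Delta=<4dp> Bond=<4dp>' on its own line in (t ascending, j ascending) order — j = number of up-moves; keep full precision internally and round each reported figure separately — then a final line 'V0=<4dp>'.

The replicating-portfolio and risk-neutral prices coincide; use p* = (1.12−0.85)/(1.31−0.85) = 0.5870 for the latter.
Payoff layer (t=3): V(3,0)=0.0000, V(3,1)=0.0000, V(3,2)=12.3648, V(3,3)=105.5147
(2,0): S=85.2550. Δ = (V_up−V_dn)/(S_up−S_dn) = (0.0000−0.0000)/(111.6840−72.4667) = 0.0000. V = [p*·0.0000 + (1−p*)·0.0000]/1.12 = 0.0000. B = V − Δ·S = 0.0000.
(2,1): S=131.3930. Δ = (V_up−V_dn)/(S_up−S_dn) = (12.3648−0.0000)/(172.1248−111.6840) = 0.2046. V = [p*·12.3648 + (1−p*)·0.0000]/1.12 = 6.4800. B = V − Δ·S = -20.4000.
(2,2): S=202.4998. Δ = (V_up−V_dn)/(S_up−S_dn) = (105.5147−12.3648)/(265.2747−172.1248) = 1.0000. V = [p*·105.5147 + (1−p*)·12.3648]/1.12 = 59.8569. B = V − Δ·S = -142.6429.
(1,0): S=100.3000. Δ = (V_up−V_dn)/(S_up−S_dn) = (6.4800−0.0000)/(131.3930−85.2550) = 0.1404. V = [p*·6.4800 + (1−p*)·0.0000]/1.12 = 3.3960. B = V − Δ·S = -10.6910.
(1,1): S=154.5800. Δ = (V_up−V_dn)/(S_up−S_dn) = (59.8569−6.4800)/(202.4998−131.3930) = 0.7507. V = [p*·59.8569 + (1−p*)·6.4800]/1.12 = 33.7589. B = V − Δ·S = -82.2779.
(0,0): S=118.0000. Δ = (V_up−V_dn)/(S_up−S_dn) = (33.7589−3.3960)/(154.5800−100.3000) = 0.5594. V = [p*·33.7589 + (1−p*)·3.3960]/1.12 = 18.9444. B = V − Δ·S = -47.0620.
Check: Δ(0,0)·S0 + B(0,0) = 18.9444 = V0.

(0,0): Delta=0.5594 Bond=-47.0620
(1,0): Delta=0.1404 Bond=-10.6910
(1,1): Delta=0.7507 Bond=-82.2779
(2,0): Delta=0.0000 Bond=0.0000
(2,1): Delta=0.2046 Bond=-20.4000
(2,2): Delta=1.0000 Bond=-142.6429
V0=18.9444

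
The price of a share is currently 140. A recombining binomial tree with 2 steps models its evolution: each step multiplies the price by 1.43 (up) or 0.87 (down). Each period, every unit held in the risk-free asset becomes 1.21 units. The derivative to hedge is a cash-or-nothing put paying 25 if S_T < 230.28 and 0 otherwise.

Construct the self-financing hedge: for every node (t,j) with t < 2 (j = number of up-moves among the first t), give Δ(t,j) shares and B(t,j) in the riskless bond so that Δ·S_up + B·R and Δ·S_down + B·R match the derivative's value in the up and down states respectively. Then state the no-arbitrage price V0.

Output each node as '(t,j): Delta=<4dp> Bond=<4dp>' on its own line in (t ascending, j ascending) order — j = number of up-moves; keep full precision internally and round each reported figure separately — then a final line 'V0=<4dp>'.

(0,0): Delta=-0.1600 Bond=33.1815
(1,0): Delta=0.0000 Bond=20.6612
(1,1): Delta=-0.2230 Bond=52.7597
V0=10.7810

Risk-neutral probability p* = (R−d)/(u−d) = (1.21−0.87)/(1.43−0.87) = 0.6071.
Terminal values V(2,·): V(2,0)=25.0000, V(2,1)=25.0000, V(2,2)=0.0000
  t=1,j=0: stock 121.8000 → up 174.1740 (V=25.0000), down 105.9660 (V=25.0000). Price 20.6612; hedge Δ=0.0000, bond B=20.6612.
  t=1,j=1: stock 200.2000 → up 286.2860 (V=0.0000), down 174.1740 (V=25.0000). Price 8.1169; hedge Δ=-0.2230, bond B=52.7597.
  t=0,j=0: stock 140.0000 → up 200.2000 (V=8.1169), down 121.8000 (V=20.6612). Price 10.7810; hedge Δ=-0.1600, bond B=33.1815.
Check: Δ(0,0)·S0 + B(0,0) = 10.7810 = V0.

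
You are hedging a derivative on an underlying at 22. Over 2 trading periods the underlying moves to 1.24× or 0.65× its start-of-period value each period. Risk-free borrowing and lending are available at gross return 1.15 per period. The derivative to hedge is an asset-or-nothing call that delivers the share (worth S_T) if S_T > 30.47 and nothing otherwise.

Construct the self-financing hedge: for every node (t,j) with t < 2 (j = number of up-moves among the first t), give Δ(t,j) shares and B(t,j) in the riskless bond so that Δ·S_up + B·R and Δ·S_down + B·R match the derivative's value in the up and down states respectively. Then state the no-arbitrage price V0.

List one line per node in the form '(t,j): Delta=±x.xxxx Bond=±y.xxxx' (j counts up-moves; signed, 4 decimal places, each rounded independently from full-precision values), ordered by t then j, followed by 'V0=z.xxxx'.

(0,0): Delta=1.9205 Bond=-23.8808
(1,0): Delta=0.0000 Bond=0.0000
(1,1): Delta=2.1017 Bond=-32.4063
V0=18.3699

Risk-neutral probability p* = (R−d)/(u−d) = (1.15−0.65)/(1.24−0.65) = 0.8475.
Payoff layer (t=2): V(2,0)=0.0000, V(2,1)=0.0000, V(2,2)=33.8272
Node (1,0) S=14.3000: V=(p*·0.0000+(1−p*)·0.0000)/1.15=0.0000; Δ=(0.0000−0.0000)/(17.7320−9.2950)=0.0000; B=V−Δ·S=0.0000
Node (1,1) S=27.2800: V=(p*·33.8272+(1−p*)·0.0000)/1.15=24.9279; Δ=(33.8272−0.0000)/(33.8272−17.7320)=2.1017; B=V−Δ·S=-32.4063
Node (0,0) S=22.0000: V=(p*·24.9279+(1−p*)·0.0000)/1.15=18.3699; Δ=(24.9279−0.0000)/(27.2800−14.3000)=1.9205; B=V−Δ·S=-23.8808
Root portfolio cost Δ·22+B reproduces V0=18.3699.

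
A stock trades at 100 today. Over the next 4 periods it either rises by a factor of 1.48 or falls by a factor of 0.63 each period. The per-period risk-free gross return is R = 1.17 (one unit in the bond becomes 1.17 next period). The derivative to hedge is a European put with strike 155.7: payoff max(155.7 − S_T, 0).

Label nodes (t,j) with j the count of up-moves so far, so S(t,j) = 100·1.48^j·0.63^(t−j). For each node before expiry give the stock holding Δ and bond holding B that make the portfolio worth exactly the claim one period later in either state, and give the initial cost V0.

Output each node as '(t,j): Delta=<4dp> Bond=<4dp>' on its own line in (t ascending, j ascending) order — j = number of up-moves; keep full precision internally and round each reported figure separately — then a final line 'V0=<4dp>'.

(0,0): Delta=-0.3236 Bond=53.3082
(1,0): Delta=-0.7328 Bond=88.1499
(1,1): Delta=-0.2236 Bond=47.5713
(2,0): Delta=-1.0000 Bond=113.7410
(2,1): Delta=-0.6675 Bond=97.0469
(2,2): Delta=-0.1151 Bond=31.8984
(3,0): Delta=-1.0000 Bond=133.0769
(3,1): Delta=-1.0000 Bond=133.0769
(3,2): Delta=-0.5862 Bond=102.3321
(3,3): Delta=0.0000 Bond=0.0000
V0=20.9488

Since d<R<u, set p* = (R−d)/(u−d) = 0.6353; price each node as the discounted p*-expectation of its children.
Terminal values V(4,·): V(4,0)=139.9470, V(4,1)=118.6930, V(4,2)=68.7630, V(4,3)=0.0000, V(4,4)=0.0000
Node (3,0) S=25.0047: V=(p*·118.6930+(1−p*)·139.9470)/1.17=108.0722; Δ=(118.6930−139.9470)/(37.0070−15.7530)=-1.0000; B=V−Δ·S=133.0769
Node (3,1) S=58.7412: V=(p*·68.7630+(1−p*)·118.6930)/1.17=74.3357; Δ=(68.7630−118.6930)/(86.9370−37.0070)=-1.0000; B=V−Δ·S=133.0769
Node (3,2) S=137.9952: V=(p*·0.0000+(1−p*)·68.7630)/1.17=21.4344; Δ=(0.0000−68.7630)/(204.2329−86.9370)=-0.5862; B=V−Δ·S=102.3321
Node (3,3) S=324.1792: V=(p*·0.0000+(1−p*)·0.0000)/1.17=0.0000; Δ=(0.0000−0.0000)/(479.7852−204.2329)=0.0000; B=V−Δ·S=0.0000
Node (2,0) S=39.6900: V=(p*·74.3357+(1−p*)·108.0722)/1.17=74.0510; Δ=(74.3357−108.0722)/(58.7412−25.0047)=-1.0000; B=V−Δ·S=113.7410
Node (2,1) S=93.2400: V=(p*·21.4344+(1−p*)·74.3357)/1.17=34.8101; Δ=(21.4344−74.3357)/(137.9952−58.7412)=-0.6675; B=V−Δ·S=97.0469
Node (2,2) S=219.0400: V=(p*·0.0000+(1−p*)·21.4344)/1.17=6.6814; Δ=(0.0000−21.4344)/(324.1792−137.9952)=-0.1151; B=V−Δ·S=31.8984
Node (1,0) S=63.0000: V=(p*·34.8101+(1−p*)·74.0510)/1.17=41.9842; Δ=(34.8101−74.0510)/(93.2400−39.6900)=-0.7328; B=V−Δ·S=88.1499
Node (1,1) S=148.0000: V=(p*·6.6814+(1−p*)·34.8101)/1.17=14.4787; Δ=(6.6814−34.8101)/(219.0400−93.2400)=-0.2236; B=V−Δ·S=47.5713
Node (0,0) S=100.0000: V=(p*·14.4787+(1−p*)·41.9842)/1.17=20.9488; Δ=(14.4787−41.9842)/(148.0000−63.0000)=-0.3236; B=V−Δ·S=53.3082
Each (Δ,B) replicates both successor values, so the strategy is self-financing and V0 is arbitrage-free.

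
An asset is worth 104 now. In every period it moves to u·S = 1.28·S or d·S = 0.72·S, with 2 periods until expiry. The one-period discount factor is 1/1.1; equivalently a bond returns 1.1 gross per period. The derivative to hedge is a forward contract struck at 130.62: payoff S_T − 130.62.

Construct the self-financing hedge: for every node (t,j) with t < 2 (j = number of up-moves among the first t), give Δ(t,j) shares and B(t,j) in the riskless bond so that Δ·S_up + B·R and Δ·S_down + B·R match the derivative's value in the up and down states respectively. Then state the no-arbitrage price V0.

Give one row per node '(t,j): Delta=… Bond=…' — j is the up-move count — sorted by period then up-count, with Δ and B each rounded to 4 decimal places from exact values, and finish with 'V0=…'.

Risk-neutral probability p* = (R−d)/(u−d) = (1.1−0.72)/(1.28−0.72) = 0.6786.
Terminal payoffs: V(2,0)=-76.7064, V(2,1)=-34.7736, V(2,2)=39.7736
(1,0): S=74.8800. Δ = (V_up−V_dn)/(S_up−S_dn) = (-34.7736−-76.7064)/(95.8464−53.9136) = 1.0000. V = [p*·-34.7736 + (1−p*)·-76.7064]/1.1 = -43.8655. B = V − Δ·S = -118.7455.
(1,1): S=133.1200. Δ = (V_up−V_dn)/(S_up−S_dn) = (39.7736−-34.7736)/(170.3936−95.8464) = 1.0000. V = [p*·39.7736 + (1−p*)·-34.7736]/1.1 = 14.3745. B = V − Δ·S = -118.7455.
(0,0): S=104.0000. Δ = (V_up−V_dn)/(S_up−S_dn) = (14.3745−-43.8655)/(133.1200−74.8800) = 1.0000. V = [p*·14.3745 + (1−p*)·-43.8655]/1.1 = -3.9504. B = V − Δ·S = -107.9504.
Each (Δ,B) replicates both successor values, so the strategy is self-financing and V0 is arbitrage-free.

(0,0): Delta=1.0000 Bond=-107.9504
(1,0): Delta=1.0000 Bond=-118.7455
(1,1): Delta=1.0000 Bond=-118.7455
V0=-3.9504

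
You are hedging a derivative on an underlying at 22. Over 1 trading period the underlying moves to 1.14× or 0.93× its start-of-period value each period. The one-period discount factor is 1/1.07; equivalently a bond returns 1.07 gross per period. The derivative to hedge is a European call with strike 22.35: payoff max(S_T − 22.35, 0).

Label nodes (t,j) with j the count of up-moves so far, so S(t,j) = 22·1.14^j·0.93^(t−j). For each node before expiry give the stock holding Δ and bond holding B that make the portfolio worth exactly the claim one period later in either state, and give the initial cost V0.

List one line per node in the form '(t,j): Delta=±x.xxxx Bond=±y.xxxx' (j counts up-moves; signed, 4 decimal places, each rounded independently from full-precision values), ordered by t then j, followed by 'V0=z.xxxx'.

(0,0): Delta=0.5909 Bond=-11.2991
V0=1.7009

The replicating-portfolio and risk-neutral prices coincide; use p* = (1.07−0.93)/(1.14−0.93) = 0.6667 for the latter.
Payoff layer (t=1): V(1,0)=0.0000, V(1,1)=2.7300
Node (0,0) S=22.0000: V=(p*·2.7300+(1−p*)·0.0000)/1.07=1.7009; Δ=(2.7300−0.0000)/(25.0800−20.4600)=0.5909; B=V−Δ·S=-11.2991
Root portfolio cost Δ·22+B reproduces V0=1.7009.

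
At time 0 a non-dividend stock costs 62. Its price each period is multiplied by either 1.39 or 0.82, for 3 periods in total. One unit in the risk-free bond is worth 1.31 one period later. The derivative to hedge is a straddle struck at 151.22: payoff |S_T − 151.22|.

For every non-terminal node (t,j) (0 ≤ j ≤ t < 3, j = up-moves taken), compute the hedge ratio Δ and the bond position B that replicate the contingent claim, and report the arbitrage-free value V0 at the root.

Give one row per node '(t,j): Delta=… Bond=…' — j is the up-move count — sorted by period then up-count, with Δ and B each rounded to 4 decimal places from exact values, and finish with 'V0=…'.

Under the risk-neutral measure, an up-move has probability p* = (R−d)/(u−d) = 0.8596 and values discount at R = 1.31.
Terminal values V(3,·): V(3,0)=117.0352, V(3,1)=93.2726, V(3,2)=52.9920, V(3,3)=15.2884
Node (2,0) S=41.6888: V=(p*·93.2726+(1−p*)·117.0352)/1.31=73.7463; Δ=(93.2726−117.0352)/(57.9474−34.1848)=-1.0000; B=V−Δ·S=115.4351
Node (2,1) S=70.6676: V=(p*·52.9920+(1−p*)·93.2726)/1.31=44.7675; Δ=(52.9920−93.2726)/(98.2280−57.9474)=-1.0000; B=V−Δ·S=115.4351
Node (2,2) S=119.7902: V=(p*·15.2884+(1−p*)·52.9920)/1.31=15.7100; Δ=(15.2884−52.9920)/(166.5084−98.2280)=-0.5522; B=V−Δ·S=81.8568
Node (1,0) S=50.8400: V=(p*·44.7675+(1−p*)·73.7463)/1.31=37.2784; Δ=(44.7675−73.7463)/(70.6676−41.6888)=-1.0000; B=V−Δ·S=88.1184
Node (1,1) S=86.1800: V=(p*·15.7100+(1−p*)·44.7675)/1.31=15.1055; Δ=(15.7100−44.7675)/(119.7902−70.6676)=-0.5915; B=V−Δ·S=66.0836
Node (0,0) S=62.0000: V=(p*·15.1055+(1−p*)·37.2784)/1.31=13.9065; Δ=(15.1055−37.2784)/(86.1800−50.8400)=-0.6274; B=V−Δ·S=52.8063
Check: Δ(0,0)·S0 + B(0,0) = 13.9065 = V0.

(0,0): Delta=-0.6274 Bond=52.8063
(1,0): Delta=-1.0000 Bond=88.1184
(1,1): Delta=-0.5915 Bond=66.0836
(2,0): Delta=-1.0000 Bond=115.4351
(2,1): Delta=-1.0000 Bond=115.4351
(2,2): Delta=-0.5522 Bond=81.8568
V0=13.9065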